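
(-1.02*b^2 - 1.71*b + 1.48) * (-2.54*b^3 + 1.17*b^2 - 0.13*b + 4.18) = 2.5908*b^5 + 3.15*b^4 - 5.6273*b^3 - 2.3097*b^2 - 7.3402*b + 6.1864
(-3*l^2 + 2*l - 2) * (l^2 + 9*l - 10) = -3*l^4 - 25*l^3 + 46*l^2 - 38*l + 20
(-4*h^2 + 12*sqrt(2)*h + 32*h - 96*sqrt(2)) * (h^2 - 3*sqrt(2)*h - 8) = -4*h^4 + 32*h^3 + 24*sqrt(2)*h^3 - 192*sqrt(2)*h^2 - 40*h^2 - 96*sqrt(2)*h + 320*h + 768*sqrt(2)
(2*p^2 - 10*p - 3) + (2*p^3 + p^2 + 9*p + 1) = 2*p^3 + 3*p^2 - p - 2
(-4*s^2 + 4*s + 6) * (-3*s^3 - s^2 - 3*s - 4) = 12*s^5 - 8*s^4 - 10*s^3 - 2*s^2 - 34*s - 24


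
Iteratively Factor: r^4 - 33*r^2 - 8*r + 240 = (r + 4)*(r^3 - 4*r^2 - 17*r + 60) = (r - 5)*(r + 4)*(r^2 + r - 12) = (r - 5)*(r - 3)*(r + 4)*(r + 4)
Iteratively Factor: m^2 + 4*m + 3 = (m + 3)*(m + 1)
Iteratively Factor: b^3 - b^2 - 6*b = (b)*(b^2 - b - 6) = b*(b + 2)*(b - 3)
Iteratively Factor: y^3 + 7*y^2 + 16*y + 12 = (y + 3)*(y^2 + 4*y + 4) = (y + 2)*(y + 3)*(y + 2)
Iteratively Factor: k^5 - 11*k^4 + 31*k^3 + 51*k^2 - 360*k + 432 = (k - 4)*(k^4 - 7*k^3 + 3*k^2 + 63*k - 108) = (k - 4)*(k - 3)*(k^3 - 4*k^2 - 9*k + 36) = (k - 4)^2*(k - 3)*(k^2 - 9) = (k - 4)^2*(k - 3)^2*(k + 3)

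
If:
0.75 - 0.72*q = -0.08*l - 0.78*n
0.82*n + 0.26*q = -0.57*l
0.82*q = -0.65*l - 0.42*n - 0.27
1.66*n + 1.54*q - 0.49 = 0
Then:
No Solution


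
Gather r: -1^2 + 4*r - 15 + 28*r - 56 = 32*r - 72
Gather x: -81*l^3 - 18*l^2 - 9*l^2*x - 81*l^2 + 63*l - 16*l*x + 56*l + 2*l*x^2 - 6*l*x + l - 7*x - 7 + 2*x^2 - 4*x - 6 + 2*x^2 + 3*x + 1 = -81*l^3 - 99*l^2 + 120*l + x^2*(2*l + 4) + x*(-9*l^2 - 22*l - 8) - 12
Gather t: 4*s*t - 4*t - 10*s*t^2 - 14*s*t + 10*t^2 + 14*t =t^2*(10 - 10*s) + t*(10 - 10*s)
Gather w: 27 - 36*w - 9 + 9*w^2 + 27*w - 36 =9*w^2 - 9*w - 18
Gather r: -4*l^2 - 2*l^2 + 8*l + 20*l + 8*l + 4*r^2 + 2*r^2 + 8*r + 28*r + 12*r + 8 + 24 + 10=-6*l^2 + 36*l + 6*r^2 + 48*r + 42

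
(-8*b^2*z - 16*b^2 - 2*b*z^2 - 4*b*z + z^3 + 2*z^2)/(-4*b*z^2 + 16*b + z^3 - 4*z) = (2*b + z)/(z - 2)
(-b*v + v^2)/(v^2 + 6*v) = (-b + v)/(v + 6)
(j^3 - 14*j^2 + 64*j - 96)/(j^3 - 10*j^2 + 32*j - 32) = (j - 6)/(j - 2)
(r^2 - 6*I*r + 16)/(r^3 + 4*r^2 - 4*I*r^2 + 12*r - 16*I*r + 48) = (r - 8*I)/(r^2 + r*(4 - 6*I) - 24*I)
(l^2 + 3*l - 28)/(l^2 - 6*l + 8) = (l + 7)/(l - 2)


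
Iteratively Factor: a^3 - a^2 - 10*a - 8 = (a - 4)*(a^2 + 3*a + 2) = (a - 4)*(a + 2)*(a + 1)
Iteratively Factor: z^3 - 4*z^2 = (z)*(z^2 - 4*z) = z^2*(z - 4)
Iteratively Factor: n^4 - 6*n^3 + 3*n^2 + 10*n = (n - 2)*(n^3 - 4*n^2 - 5*n) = n*(n - 2)*(n^2 - 4*n - 5) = n*(n - 5)*(n - 2)*(n + 1)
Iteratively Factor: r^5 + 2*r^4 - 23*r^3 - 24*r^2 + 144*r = (r - 3)*(r^4 + 5*r^3 - 8*r^2 - 48*r) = r*(r - 3)*(r^3 + 5*r^2 - 8*r - 48) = r*(r - 3)*(r + 4)*(r^2 + r - 12) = r*(r - 3)^2*(r + 4)*(r + 4)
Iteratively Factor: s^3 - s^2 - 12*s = (s - 4)*(s^2 + 3*s) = s*(s - 4)*(s + 3)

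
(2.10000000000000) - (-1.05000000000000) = 3.15000000000000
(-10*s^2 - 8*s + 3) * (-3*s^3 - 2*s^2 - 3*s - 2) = 30*s^5 + 44*s^4 + 37*s^3 + 38*s^2 + 7*s - 6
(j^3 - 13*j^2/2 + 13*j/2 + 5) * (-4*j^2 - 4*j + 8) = -4*j^5 + 22*j^4 + 8*j^3 - 98*j^2 + 32*j + 40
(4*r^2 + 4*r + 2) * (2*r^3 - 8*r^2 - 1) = 8*r^5 - 24*r^4 - 28*r^3 - 20*r^2 - 4*r - 2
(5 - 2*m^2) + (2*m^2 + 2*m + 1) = 2*m + 6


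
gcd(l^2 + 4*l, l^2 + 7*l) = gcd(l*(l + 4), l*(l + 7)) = l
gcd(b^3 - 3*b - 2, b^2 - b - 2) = b^2 - b - 2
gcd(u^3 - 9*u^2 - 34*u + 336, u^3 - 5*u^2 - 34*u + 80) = u - 8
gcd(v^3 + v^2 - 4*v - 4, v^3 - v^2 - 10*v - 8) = v^2 + 3*v + 2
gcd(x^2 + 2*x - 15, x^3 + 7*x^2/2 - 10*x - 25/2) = x + 5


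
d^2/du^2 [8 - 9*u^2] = -18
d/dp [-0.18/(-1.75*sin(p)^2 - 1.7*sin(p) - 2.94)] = -(0.63*sin(p) + 0.306)*cos(p)/(1.75*sin(p)^2 + 1.7*sin(p) + 2.94)^2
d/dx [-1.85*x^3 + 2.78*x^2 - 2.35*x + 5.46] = -5.55*x^2 + 5.56*x - 2.35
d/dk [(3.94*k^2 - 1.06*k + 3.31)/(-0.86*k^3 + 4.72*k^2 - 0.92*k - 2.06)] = (3.3884*k^4 - 1.8232*k^3 + 9.9182*k^2 - 47.4792*k + 5.2288)/(0.7396*k^6 - 8.1184*k^5 + 23.8608*k^4 - 5.1416*k^3 - 18.6*k^2 + 3.7904*k + 4.2436)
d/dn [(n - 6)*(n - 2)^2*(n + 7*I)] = 4*n^3 + n^2*(-30 + 21*I) + n*(56 - 140*I) - 24 + 196*I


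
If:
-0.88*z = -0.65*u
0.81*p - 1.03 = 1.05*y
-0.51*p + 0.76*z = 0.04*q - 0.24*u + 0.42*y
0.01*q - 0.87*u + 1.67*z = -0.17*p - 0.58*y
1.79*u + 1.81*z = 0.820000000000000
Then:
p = 0.78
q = -0.66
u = 0.26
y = -0.38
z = 0.19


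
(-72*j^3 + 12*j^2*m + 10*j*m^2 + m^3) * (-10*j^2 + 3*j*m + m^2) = 720*j^5 - 336*j^4*m - 136*j^3*m^2 + 32*j^2*m^3 + 13*j*m^4 + m^5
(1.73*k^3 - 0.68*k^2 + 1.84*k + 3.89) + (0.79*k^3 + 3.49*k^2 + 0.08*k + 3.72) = 2.52*k^3 + 2.81*k^2 + 1.92*k + 7.61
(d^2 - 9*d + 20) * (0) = 0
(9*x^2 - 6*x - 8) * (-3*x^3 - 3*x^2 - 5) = -27*x^5 - 9*x^4 + 42*x^3 - 21*x^2 + 30*x + 40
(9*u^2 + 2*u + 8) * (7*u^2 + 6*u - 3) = 63*u^4 + 68*u^3 + 41*u^2 + 42*u - 24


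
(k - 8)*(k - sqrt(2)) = k^2 - 8*k - sqrt(2)*k + 8*sqrt(2)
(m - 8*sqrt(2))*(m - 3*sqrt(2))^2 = m^3 - 14*sqrt(2)*m^2 + 114*m - 144*sqrt(2)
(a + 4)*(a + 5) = a^2 + 9*a + 20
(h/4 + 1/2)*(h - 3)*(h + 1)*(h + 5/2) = h^4/4 + 5*h^3/8 - 7*h^2/4 - 47*h/8 - 15/4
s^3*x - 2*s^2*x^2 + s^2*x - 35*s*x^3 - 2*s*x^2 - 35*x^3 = (s - 7*x)*(s + 5*x)*(s*x + x)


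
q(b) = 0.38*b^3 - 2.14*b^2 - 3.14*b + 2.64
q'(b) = 1.14*b^2 - 4.28*b - 3.14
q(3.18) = -16.77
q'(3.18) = -5.22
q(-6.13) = -146.06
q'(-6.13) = 65.93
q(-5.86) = -128.91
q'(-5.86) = 61.09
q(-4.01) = -43.68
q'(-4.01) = 32.35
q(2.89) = -15.14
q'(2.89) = -5.99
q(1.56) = -6.02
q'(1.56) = -7.04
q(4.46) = -20.22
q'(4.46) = 0.45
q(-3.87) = -39.28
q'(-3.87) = 30.50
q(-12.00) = -924.48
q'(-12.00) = 212.38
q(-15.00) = -1714.26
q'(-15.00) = 317.56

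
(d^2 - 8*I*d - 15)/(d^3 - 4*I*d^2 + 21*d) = (d^2 - 8*I*d - 15)/(d*(d^2 - 4*I*d + 21))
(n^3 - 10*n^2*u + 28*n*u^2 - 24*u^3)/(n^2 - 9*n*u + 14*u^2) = (-n^2 + 8*n*u - 12*u^2)/(-n + 7*u)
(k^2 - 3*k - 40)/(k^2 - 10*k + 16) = (k + 5)/(k - 2)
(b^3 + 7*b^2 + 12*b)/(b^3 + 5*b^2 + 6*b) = (b + 4)/(b + 2)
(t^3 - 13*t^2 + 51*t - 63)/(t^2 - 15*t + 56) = (t^2 - 6*t + 9)/(t - 8)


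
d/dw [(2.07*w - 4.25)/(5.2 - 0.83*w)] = (6.006295*w - 37.6298)/(0.83*w - 5.2)^3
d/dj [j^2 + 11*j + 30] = 2*j + 11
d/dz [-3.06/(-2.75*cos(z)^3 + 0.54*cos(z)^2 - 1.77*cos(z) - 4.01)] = (25.245*cos(z)^2 - 3.3048*cos(z) + 5.4162)*sin(z)/(2.75*cos(z)^3 - 0.54*cos(z)^2 + 1.77*cos(z) + 4.01)^2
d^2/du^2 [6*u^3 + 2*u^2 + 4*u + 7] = 36*u + 4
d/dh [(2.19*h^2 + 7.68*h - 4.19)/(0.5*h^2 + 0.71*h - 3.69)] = (-2.2851*h^2 - 11.9722*h - 25.3643)/(0.25*h^4 + 0.71*h^3 - 3.1859*h^2 - 5.2398*h + 13.6161)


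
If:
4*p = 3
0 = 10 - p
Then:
No Solution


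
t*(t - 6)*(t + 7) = t^3 + t^2 - 42*t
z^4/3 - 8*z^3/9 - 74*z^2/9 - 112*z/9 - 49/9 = (z/3 + 1/3)*(z - 7)*(z + 1)*(z + 7/3)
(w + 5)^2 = w^2 + 10*w + 25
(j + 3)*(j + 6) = j^2 + 9*j + 18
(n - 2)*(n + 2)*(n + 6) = n^3 + 6*n^2 - 4*n - 24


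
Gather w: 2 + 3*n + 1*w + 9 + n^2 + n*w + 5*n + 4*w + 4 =n^2 + 8*n + w*(n + 5) + 15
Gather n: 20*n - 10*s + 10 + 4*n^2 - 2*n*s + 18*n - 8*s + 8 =4*n^2 + n*(38 - 2*s) - 18*s + 18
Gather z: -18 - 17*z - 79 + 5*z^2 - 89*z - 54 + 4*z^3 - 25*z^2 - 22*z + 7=4*z^3 - 20*z^2 - 128*z - 144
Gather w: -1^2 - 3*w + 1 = -3*w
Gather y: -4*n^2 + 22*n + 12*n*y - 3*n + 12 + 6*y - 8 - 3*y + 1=-4*n^2 + 19*n + y*(12*n + 3) + 5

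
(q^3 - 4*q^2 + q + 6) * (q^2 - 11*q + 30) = q^5 - 15*q^4 + 75*q^3 - 125*q^2 - 36*q + 180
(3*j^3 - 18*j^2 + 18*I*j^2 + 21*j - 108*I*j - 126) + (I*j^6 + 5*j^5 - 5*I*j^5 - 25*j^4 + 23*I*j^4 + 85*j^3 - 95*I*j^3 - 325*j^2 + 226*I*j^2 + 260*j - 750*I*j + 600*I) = I*j^6 + 5*j^5 - 5*I*j^5 - 25*j^4 + 23*I*j^4 + 88*j^3 - 95*I*j^3 - 343*j^2 + 244*I*j^2 + 281*j - 858*I*j - 126 + 600*I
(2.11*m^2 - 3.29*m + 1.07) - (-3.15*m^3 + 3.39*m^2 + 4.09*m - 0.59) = 3.15*m^3 - 1.28*m^2 - 7.38*m + 1.66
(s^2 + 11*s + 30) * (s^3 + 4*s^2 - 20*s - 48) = s^5 + 15*s^4 + 54*s^3 - 148*s^2 - 1128*s - 1440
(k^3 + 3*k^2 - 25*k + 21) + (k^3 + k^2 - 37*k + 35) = 2*k^3 + 4*k^2 - 62*k + 56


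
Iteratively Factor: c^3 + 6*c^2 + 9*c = (c + 3)*(c^2 + 3*c) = (c + 3)^2*(c)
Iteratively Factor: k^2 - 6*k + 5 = (k - 5)*(k - 1)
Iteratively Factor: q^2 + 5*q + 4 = (q + 1)*(q + 4)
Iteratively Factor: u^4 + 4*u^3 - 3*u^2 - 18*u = (u + 3)*(u^3 + u^2 - 6*u) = u*(u + 3)*(u^2 + u - 6) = u*(u - 2)*(u + 3)*(u + 3)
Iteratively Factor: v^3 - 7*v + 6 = (v - 2)*(v^2 + 2*v - 3) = (v - 2)*(v + 3)*(v - 1)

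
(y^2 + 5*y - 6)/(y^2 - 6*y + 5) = (y + 6)/(y - 5)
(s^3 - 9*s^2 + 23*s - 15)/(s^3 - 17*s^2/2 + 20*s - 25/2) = 2*(s - 3)/(2*s - 5)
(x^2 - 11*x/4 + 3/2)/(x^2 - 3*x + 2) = (x - 3/4)/(x - 1)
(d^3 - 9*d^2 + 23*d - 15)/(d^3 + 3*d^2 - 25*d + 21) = (d - 5)/(d + 7)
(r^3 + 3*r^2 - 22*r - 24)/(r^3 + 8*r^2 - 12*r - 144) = (r + 1)/(r + 6)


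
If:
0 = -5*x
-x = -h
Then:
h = 0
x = 0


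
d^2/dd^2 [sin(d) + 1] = -sin(d)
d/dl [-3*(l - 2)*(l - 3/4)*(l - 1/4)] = -9*l^2 + 18*l - 105/16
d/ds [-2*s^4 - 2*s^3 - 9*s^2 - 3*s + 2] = -8*s^3 - 6*s^2 - 18*s - 3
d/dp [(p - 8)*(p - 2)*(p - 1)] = 3*p^2 - 22*p + 26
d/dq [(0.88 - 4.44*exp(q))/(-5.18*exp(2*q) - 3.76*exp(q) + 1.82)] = (-22.9992*exp(2*q) + 9.1168*exp(q) - 4.772)*exp(q)/(26.8324*exp(4*q) + 38.9536*exp(3*q) - 4.7176*exp(2*q) - 13.6864*exp(q) + 3.3124)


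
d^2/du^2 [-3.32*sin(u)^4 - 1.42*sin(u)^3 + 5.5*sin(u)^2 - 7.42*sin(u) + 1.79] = 53.12*sin(u)^4 + 12.78*sin(u)^3 - 61.84*sin(u)^2 - 1.1*sin(u) + 11.0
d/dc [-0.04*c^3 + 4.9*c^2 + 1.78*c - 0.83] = -0.12*c^2 + 9.8*c + 1.78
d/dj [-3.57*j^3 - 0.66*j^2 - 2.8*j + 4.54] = -10.71*j^2 - 1.32*j - 2.8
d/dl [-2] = 0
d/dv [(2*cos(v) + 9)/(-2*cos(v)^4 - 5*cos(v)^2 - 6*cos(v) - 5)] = 2*(-6*sin(v)^4 + 17*sin(v)^2 - 72*cos(v) - 9*cos(3*v) - 33)*sin(v)/(2*sin(v)^4 - 9*sin(v)^2 + 6*cos(v) + 12)^2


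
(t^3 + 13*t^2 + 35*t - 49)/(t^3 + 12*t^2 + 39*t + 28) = (t^2 + 6*t - 7)/(t^2 + 5*t + 4)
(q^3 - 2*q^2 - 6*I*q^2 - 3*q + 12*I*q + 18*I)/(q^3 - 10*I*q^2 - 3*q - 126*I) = (q^2 - 2*q - 3)/(q^2 - 4*I*q + 21)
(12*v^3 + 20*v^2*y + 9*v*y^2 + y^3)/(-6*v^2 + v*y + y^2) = (12*v^3 + 20*v^2*y + 9*v*y^2 + y^3)/(-6*v^2 + v*y + y^2)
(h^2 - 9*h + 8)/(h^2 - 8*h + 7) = (h - 8)/(h - 7)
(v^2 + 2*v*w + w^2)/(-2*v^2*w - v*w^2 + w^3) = (-v - w)/(w*(2*v - w))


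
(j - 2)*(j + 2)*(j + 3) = j^3 + 3*j^2 - 4*j - 12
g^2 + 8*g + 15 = (g + 3)*(g + 5)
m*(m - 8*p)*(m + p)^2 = m^4 - 6*m^3*p - 15*m^2*p^2 - 8*m*p^3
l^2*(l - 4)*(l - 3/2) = l^4 - 11*l^3/2 + 6*l^2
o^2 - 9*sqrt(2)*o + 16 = (o - 8*sqrt(2))*(o - sqrt(2))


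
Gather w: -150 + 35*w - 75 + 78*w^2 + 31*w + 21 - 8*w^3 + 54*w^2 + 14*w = -8*w^3 + 132*w^2 + 80*w - 204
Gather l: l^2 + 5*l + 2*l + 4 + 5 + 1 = l^2 + 7*l + 10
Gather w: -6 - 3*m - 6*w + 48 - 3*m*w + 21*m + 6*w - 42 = -3*m*w + 18*m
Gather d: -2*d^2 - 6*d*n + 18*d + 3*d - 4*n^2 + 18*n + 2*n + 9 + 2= -2*d^2 + d*(21 - 6*n) - 4*n^2 + 20*n + 11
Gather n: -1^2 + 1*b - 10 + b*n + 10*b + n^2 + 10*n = 11*b + n^2 + n*(b + 10) - 11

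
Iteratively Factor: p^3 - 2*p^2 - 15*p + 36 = (p - 3)*(p^2 + p - 12) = (p - 3)^2*(p + 4)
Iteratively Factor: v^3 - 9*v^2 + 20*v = (v)*(v^2 - 9*v + 20) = v*(v - 5)*(v - 4)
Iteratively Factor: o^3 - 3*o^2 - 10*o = (o - 5)*(o^2 + 2*o) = o*(o - 5)*(o + 2)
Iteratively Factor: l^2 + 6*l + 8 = (l + 4)*(l + 2)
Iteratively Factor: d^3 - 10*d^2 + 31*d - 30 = (d - 2)*(d^2 - 8*d + 15) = (d - 3)*(d - 2)*(d - 5)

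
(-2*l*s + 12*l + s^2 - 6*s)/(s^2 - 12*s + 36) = (-2*l + s)/(s - 6)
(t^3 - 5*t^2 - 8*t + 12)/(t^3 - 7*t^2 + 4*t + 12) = (t^2 + t - 2)/(t^2 - t - 2)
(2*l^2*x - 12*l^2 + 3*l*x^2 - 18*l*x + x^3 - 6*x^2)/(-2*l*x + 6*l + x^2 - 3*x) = (-2*l^2*x + 12*l^2 - 3*l*x^2 + 18*l*x - x^3 + 6*x^2)/(2*l*x - 6*l - x^2 + 3*x)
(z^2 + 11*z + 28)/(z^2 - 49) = (z + 4)/(z - 7)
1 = 1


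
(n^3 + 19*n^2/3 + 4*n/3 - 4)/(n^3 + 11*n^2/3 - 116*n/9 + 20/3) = 3*(n + 1)/(3*n - 5)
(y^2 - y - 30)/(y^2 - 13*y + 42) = (y + 5)/(y - 7)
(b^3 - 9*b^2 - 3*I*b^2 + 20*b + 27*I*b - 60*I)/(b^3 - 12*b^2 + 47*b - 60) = (b - 3*I)/(b - 3)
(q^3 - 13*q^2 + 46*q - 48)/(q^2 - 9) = (q^2 - 10*q + 16)/(q + 3)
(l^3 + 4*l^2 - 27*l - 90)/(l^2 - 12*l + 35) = (l^2 + 9*l + 18)/(l - 7)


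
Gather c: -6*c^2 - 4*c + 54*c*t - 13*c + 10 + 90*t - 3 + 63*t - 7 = -6*c^2 + c*(54*t - 17) + 153*t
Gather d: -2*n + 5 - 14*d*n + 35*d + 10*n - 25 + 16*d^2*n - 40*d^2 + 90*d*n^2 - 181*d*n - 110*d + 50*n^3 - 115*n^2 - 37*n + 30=d^2*(16*n - 40) + d*(90*n^2 - 195*n - 75) + 50*n^3 - 115*n^2 - 29*n + 10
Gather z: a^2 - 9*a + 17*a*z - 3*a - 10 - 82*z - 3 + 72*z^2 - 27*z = a^2 - 12*a + 72*z^2 + z*(17*a - 109) - 13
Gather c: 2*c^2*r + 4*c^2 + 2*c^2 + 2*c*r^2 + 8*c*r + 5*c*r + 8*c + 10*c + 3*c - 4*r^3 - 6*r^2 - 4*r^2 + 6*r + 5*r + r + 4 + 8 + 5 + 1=c^2*(2*r + 6) + c*(2*r^2 + 13*r + 21) - 4*r^3 - 10*r^2 + 12*r + 18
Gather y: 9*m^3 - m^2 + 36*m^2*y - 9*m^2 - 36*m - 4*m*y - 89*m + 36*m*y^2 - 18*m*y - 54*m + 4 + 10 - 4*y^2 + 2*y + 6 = 9*m^3 - 10*m^2 - 179*m + y^2*(36*m - 4) + y*(36*m^2 - 22*m + 2) + 20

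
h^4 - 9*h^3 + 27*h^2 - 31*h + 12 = (h - 4)*(h - 3)*(h - 1)^2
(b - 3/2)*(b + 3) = b^2 + 3*b/2 - 9/2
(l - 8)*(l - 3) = l^2 - 11*l + 24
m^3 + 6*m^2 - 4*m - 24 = (m - 2)*(m + 2)*(m + 6)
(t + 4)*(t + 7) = t^2 + 11*t + 28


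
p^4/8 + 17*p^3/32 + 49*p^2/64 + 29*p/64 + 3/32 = (p/4 + 1/4)*(p/2 + 1)*(p + 1/2)*(p + 3/4)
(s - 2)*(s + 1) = s^2 - s - 2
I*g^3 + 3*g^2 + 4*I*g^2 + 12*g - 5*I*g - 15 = (g + 5)*(g - 3*I)*(I*g - I)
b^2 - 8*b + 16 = (b - 4)^2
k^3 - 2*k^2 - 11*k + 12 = (k - 4)*(k - 1)*(k + 3)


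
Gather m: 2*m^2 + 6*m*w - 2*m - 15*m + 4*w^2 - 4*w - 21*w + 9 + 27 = 2*m^2 + m*(6*w - 17) + 4*w^2 - 25*w + 36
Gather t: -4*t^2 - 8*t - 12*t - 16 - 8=-4*t^2 - 20*t - 24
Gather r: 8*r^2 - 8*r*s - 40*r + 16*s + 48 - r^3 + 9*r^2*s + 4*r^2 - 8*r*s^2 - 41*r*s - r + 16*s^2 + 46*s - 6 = -r^3 + r^2*(9*s + 12) + r*(-8*s^2 - 49*s - 41) + 16*s^2 + 62*s + 42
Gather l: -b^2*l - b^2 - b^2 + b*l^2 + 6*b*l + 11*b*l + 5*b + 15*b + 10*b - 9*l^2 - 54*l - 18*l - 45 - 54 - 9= -2*b^2 + 30*b + l^2*(b - 9) + l*(-b^2 + 17*b - 72) - 108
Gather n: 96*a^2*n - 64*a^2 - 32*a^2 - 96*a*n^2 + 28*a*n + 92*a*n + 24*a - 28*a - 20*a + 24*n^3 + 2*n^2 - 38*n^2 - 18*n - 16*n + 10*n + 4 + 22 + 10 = -96*a^2 - 24*a + 24*n^3 + n^2*(-96*a - 36) + n*(96*a^2 + 120*a - 24) + 36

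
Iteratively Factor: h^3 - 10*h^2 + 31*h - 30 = (h - 2)*(h^2 - 8*h + 15) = (h - 3)*(h - 2)*(h - 5)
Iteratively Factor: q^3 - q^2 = (q - 1)*(q^2) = q*(q - 1)*(q)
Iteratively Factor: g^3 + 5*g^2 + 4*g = (g)*(g^2 + 5*g + 4) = g*(g + 1)*(g + 4)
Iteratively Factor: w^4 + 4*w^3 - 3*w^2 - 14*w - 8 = (w - 2)*(w^3 + 6*w^2 + 9*w + 4) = (w - 2)*(w + 1)*(w^2 + 5*w + 4) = (w - 2)*(w + 1)^2*(w + 4)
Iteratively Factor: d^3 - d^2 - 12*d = (d)*(d^2 - d - 12) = d*(d - 4)*(d + 3)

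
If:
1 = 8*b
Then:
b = 1/8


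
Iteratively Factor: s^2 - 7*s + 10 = (s - 2)*(s - 5)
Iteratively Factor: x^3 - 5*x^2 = (x)*(x^2 - 5*x) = x*(x - 5)*(x)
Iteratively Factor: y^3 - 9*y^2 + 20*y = (y - 5)*(y^2 - 4*y) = y*(y - 5)*(y - 4)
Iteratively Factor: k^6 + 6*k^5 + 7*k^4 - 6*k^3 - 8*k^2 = (k + 2)*(k^5 + 4*k^4 - k^3 - 4*k^2) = k*(k + 2)*(k^4 + 4*k^3 - k^2 - 4*k) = k*(k + 1)*(k + 2)*(k^3 + 3*k^2 - 4*k) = k*(k + 1)*(k + 2)*(k + 4)*(k^2 - k) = k^2*(k + 1)*(k + 2)*(k + 4)*(k - 1)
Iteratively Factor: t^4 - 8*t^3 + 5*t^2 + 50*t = (t + 2)*(t^3 - 10*t^2 + 25*t) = t*(t + 2)*(t^2 - 10*t + 25) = t*(t - 5)*(t + 2)*(t - 5)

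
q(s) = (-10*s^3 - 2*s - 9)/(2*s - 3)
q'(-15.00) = 142.58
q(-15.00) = -1023.36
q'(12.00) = -127.29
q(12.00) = -824.43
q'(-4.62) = 39.31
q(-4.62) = -80.58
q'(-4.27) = 35.89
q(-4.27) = -67.43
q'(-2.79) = 21.64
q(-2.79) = -24.91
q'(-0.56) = 3.49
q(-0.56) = 1.49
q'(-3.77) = 31.02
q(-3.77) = -50.70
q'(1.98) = 71.98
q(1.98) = -94.36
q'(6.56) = -72.21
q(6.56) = -281.14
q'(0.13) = 3.39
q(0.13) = 3.39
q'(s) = (-30*s^2 - 2)/(2*s - 3) - 2*(-10*s^3 - 2*s - 9)/(2*s - 3)^2 = 2*(-20*s^3 + 45*s^2 + 12)/(4*s^2 - 12*s + 9)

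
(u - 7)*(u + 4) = u^2 - 3*u - 28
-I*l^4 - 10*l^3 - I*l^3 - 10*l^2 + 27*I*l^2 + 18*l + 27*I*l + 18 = (l - 6*I)*(l - 3*I)*(l - I)*(-I*l - I)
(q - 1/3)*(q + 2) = q^2 + 5*q/3 - 2/3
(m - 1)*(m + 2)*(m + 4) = m^3 + 5*m^2 + 2*m - 8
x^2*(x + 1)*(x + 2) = x^4 + 3*x^3 + 2*x^2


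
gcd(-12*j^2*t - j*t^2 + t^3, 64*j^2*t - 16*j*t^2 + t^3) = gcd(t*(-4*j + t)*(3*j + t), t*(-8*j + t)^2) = t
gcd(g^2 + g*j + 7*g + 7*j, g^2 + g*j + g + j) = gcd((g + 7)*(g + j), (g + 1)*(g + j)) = g + j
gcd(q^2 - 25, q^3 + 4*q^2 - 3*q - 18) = 1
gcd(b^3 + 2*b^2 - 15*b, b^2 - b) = b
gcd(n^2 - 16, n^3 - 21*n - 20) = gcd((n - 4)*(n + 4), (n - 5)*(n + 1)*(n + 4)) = n + 4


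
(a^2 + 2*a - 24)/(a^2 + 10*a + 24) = (a - 4)/(a + 4)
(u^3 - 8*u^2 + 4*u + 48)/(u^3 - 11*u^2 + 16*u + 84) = (u - 4)/(u - 7)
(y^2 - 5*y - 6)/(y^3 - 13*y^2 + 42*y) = (y + 1)/(y*(y - 7))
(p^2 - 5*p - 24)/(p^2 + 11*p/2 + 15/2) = 2*(p - 8)/(2*p + 5)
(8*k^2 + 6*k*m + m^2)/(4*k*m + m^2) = (2*k + m)/m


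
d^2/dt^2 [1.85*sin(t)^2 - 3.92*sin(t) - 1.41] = 3.92*sin(t) + 3.7*cos(2*t)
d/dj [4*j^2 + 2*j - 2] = 8*j + 2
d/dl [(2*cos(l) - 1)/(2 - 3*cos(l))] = -sin(l)/(3*cos(l) - 2)^2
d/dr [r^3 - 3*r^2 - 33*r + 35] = 3*r^2 - 6*r - 33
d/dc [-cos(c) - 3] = sin(c)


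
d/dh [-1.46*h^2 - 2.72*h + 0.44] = -2.92*h - 2.72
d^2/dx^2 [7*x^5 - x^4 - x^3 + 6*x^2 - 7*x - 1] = 140*x^3 - 12*x^2 - 6*x + 12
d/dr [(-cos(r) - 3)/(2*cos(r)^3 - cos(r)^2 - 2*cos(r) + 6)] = (17*sin(r)^2 + 3*cos(r) - cos(3*r) - 5)*sin(r)/(2*sin(r)^2*cos(r) - sin(r)^2 - 5)^2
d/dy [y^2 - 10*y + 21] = 2*y - 10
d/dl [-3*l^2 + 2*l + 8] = 2 - 6*l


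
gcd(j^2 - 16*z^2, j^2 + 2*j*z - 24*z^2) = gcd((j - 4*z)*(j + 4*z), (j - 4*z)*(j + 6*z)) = -j + 4*z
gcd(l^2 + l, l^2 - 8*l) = l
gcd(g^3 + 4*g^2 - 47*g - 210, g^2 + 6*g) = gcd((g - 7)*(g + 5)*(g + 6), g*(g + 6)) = g + 6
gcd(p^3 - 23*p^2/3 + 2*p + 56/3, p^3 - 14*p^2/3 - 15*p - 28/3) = p^2 - 17*p/3 - 28/3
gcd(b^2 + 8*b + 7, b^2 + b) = b + 1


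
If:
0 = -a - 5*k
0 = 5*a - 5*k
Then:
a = 0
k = 0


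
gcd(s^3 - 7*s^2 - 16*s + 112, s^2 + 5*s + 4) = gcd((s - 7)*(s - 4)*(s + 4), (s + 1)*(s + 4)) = s + 4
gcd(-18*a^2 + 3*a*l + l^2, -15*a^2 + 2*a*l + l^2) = 3*a - l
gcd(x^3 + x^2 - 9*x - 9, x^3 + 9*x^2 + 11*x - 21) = x + 3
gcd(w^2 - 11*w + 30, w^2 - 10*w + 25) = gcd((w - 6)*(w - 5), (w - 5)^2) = w - 5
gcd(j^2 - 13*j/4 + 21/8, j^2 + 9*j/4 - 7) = j - 7/4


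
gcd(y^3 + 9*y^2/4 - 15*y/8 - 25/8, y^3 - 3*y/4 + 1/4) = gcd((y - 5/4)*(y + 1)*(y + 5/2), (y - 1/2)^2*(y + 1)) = y + 1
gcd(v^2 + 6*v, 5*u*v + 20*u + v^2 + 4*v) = 1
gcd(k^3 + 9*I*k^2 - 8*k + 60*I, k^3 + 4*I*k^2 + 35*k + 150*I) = k + 5*I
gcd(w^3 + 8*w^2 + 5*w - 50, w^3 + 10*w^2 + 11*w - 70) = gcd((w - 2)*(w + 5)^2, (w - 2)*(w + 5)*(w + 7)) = w^2 + 3*w - 10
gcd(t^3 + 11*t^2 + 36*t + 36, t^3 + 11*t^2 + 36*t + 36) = t^3 + 11*t^2 + 36*t + 36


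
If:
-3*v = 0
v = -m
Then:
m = 0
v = 0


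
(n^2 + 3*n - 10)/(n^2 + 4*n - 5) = (n - 2)/(n - 1)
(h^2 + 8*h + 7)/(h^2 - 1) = (h + 7)/(h - 1)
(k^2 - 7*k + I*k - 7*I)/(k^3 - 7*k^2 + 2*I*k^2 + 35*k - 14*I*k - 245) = (k + I)/(k^2 + 2*I*k + 35)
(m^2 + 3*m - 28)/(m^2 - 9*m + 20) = (m + 7)/(m - 5)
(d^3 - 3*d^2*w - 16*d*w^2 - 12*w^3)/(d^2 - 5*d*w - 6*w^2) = d + 2*w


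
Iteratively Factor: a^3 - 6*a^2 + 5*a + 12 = (a + 1)*(a^2 - 7*a + 12) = (a - 4)*(a + 1)*(a - 3)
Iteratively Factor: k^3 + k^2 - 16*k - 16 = (k + 4)*(k^2 - 3*k - 4) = (k + 1)*(k + 4)*(k - 4)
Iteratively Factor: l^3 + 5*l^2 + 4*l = (l + 4)*(l^2 + l) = l*(l + 4)*(l + 1)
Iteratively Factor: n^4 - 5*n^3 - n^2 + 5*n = (n - 5)*(n^3 - n) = n*(n - 5)*(n^2 - 1) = n*(n - 5)*(n - 1)*(n + 1)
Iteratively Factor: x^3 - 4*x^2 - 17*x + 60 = (x - 5)*(x^2 + x - 12) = (x - 5)*(x + 4)*(x - 3)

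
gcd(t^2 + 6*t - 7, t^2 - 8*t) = 1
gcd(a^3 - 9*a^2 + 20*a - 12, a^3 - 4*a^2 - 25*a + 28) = a - 1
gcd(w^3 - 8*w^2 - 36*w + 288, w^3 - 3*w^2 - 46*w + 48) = w^2 - 2*w - 48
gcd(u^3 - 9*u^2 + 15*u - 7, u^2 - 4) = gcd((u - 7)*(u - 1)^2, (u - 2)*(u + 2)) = 1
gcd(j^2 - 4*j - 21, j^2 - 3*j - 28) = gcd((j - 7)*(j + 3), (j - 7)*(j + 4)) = j - 7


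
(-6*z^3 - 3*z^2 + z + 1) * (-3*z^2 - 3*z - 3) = 18*z^5 + 27*z^4 + 24*z^3 + 3*z^2 - 6*z - 3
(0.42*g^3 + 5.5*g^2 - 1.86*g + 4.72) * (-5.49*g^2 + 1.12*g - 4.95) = -2.3058*g^5 - 29.7246*g^4 + 14.2924*g^3 - 55.221*g^2 + 14.4934*g - 23.364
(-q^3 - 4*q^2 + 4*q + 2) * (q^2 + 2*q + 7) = -q^5 - 6*q^4 - 11*q^3 - 18*q^2 + 32*q + 14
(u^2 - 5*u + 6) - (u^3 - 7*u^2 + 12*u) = -u^3 + 8*u^2 - 17*u + 6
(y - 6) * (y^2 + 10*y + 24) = y^3 + 4*y^2 - 36*y - 144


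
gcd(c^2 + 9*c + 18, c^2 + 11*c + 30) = c + 6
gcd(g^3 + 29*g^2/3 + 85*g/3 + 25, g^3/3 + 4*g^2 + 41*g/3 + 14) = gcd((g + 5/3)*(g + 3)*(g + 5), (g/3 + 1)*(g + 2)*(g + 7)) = g + 3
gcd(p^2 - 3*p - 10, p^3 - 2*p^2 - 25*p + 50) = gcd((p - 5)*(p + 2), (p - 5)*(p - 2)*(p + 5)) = p - 5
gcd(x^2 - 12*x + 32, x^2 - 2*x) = 1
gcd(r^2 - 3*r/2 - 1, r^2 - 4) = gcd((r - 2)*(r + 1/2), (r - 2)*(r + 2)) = r - 2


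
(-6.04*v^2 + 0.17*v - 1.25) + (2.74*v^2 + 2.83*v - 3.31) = -3.3*v^2 + 3.0*v - 4.56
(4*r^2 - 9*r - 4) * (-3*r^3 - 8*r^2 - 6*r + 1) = -12*r^5 - 5*r^4 + 60*r^3 + 90*r^2 + 15*r - 4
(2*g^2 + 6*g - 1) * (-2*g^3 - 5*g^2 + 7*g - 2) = -4*g^5 - 22*g^4 - 14*g^3 + 43*g^2 - 19*g + 2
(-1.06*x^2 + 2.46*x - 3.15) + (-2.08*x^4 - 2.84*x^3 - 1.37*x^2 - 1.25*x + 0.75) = -2.08*x^4 - 2.84*x^3 - 2.43*x^2 + 1.21*x - 2.4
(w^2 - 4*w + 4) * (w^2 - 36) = w^4 - 4*w^3 - 32*w^2 + 144*w - 144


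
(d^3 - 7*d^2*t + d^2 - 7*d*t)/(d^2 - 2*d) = (d^2 - 7*d*t + d - 7*t)/(d - 2)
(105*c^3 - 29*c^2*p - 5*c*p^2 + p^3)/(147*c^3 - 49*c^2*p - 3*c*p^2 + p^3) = (5*c + p)/(7*c + p)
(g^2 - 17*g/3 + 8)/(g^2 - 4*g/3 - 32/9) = 3*(g - 3)/(3*g + 4)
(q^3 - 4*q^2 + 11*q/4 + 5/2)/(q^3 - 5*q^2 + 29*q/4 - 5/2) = (2*q + 1)/(2*q - 1)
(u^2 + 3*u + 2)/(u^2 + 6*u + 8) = (u + 1)/(u + 4)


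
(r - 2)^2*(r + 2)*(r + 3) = r^4 + r^3 - 10*r^2 - 4*r + 24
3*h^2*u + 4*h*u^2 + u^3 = u*(h + u)*(3*h + u)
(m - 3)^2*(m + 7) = m^3 + m^2 - 33*m + 63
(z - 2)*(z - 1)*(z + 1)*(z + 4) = z^4 + 2*z^3 - 9*z^2 - 2*z + 8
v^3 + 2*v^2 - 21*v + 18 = (v - 3)*(v - 1)*(v + 6)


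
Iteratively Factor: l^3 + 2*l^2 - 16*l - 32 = (l + 4)*(l^2 - 2*l - 8) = (l - 4)*(l + 4)*(l + 2)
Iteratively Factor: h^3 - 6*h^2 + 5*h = (h - 5)*(h^2 - h) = h*(h - 5)*(h - 1)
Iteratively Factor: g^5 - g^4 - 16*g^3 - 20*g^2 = (g + 2)*(g^4 - 3*g^3 - 10*g^2) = g*(g + 2)*(g^3 - 3*g^2 - 10*g) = g^2*(g + 2)*(g^2 - 3*g - 10) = g^2*(g + 2)^2*(g - 5)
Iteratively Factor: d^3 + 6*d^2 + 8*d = (d + 4)*(d^2 + 2*d) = d*(d + 4)*(d + 2)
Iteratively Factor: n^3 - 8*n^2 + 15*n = (n - 5)*(n^2 - 3*n) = n*(n - 5)*(n - 3)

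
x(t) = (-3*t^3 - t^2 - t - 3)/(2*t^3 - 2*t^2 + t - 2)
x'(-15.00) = 0.01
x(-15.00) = -1.37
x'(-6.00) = 0.05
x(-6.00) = -1.20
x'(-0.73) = 1.50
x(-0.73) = 0.36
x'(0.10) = 1.23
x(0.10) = 1.62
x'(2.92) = 0.70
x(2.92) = -2.65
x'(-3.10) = 0.16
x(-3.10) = -0.95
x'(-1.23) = 0.87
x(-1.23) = -0.23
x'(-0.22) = 1.54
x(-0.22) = 1.20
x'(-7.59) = 0.03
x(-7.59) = -1.26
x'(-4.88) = 0.07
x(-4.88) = -1.14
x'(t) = (-9*t^2 - 2*t - 1)/(2*t^3 - 2*t^2 + t - 2) + (-6*t^2 + 4*t - 1)*(-3*t^3 - t^2 - t - 3)/(2*t^3 - 2*t^2 + t - 2)^2 = (8*t^4 - 2*t^3 + 33*t^2 - 8*t + 5)/(4*t^6 - 8*t^5 + 8*t^4 - 12*t^3 + 9*t^2 - 4*t + 4)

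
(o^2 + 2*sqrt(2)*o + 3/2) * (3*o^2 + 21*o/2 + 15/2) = 3*o^4 + 6*sqrt(2)*o^3 + 21*o^3/2 + 12*o^2 + 21*sqrt(2)*o^2 + 63*o/4 + 15*sqrt(2)*o + 45/4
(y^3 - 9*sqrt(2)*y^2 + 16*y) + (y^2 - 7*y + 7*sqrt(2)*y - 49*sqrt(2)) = y^3 - 9*sqrt(2)*y^2 + y^2 + 9*y + 7*sqrt(2)*y - 49*sqrt(2)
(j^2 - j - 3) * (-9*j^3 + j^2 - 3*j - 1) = -9*j^5 + 10*j^4 + 23*j^3 - j^2 + 10*j + 3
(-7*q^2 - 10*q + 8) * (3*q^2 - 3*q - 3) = -21*q^4 - 9*q^3 + 75*q^2 + 6*q - 24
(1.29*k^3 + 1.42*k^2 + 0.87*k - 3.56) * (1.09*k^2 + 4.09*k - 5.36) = 1.4061*k^5 + 6.8239*k^4 - 0.158300000000001*k^3 - 7.9333*k^2 - 19.2236*k + 19.0816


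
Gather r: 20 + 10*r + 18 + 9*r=19*r + 38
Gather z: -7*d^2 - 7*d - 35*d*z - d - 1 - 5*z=-7*d^2 - 8*d + z*(-35*d - 5) - 1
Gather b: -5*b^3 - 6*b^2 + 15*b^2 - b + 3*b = -5*b^3 + 9*b^2 + 2*b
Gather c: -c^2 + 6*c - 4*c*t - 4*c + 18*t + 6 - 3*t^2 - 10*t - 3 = -c^2 + c*(2 - 4*t) - 3*t^2 + 8*t + 3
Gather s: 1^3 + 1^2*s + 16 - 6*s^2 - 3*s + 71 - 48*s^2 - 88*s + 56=-54*s^2 - 90*s + 144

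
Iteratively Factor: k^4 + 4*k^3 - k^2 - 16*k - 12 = (k - 2)*(k^3 + 6*k^2 + 11*k + 6) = (k - 2)*(k + 2)*(k^2 + 4*k + 3) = (k - 2)*(k + 1)*(k + 2)*(k + 3)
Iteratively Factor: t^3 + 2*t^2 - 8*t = (t)*(t^2 + 2*t - 8) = t*(t - 2)*(t + 4)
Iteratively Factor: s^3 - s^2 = (s)*(s^2 - s) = s^2*(s - 1)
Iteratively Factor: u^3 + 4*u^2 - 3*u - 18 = (u + 3)*(u^2 + u - 6) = (u - 2)*(u + 3)*(u + 3)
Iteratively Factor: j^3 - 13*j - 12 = (j - 4)*(j^2 + 4*j + 3) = (j - 4)*(j + 1)*(j + 3)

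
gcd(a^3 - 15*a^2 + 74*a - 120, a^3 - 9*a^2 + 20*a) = a^2 - 9*a + 20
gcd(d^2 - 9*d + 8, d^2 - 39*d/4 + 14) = d - 8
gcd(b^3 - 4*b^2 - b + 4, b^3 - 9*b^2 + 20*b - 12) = b - 1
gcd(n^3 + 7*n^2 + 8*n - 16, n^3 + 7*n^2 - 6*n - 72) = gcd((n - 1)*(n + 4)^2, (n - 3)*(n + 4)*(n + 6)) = n + 4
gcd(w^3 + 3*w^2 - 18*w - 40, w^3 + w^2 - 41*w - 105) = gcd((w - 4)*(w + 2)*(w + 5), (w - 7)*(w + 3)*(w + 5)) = w + 5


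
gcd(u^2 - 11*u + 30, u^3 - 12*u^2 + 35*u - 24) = 1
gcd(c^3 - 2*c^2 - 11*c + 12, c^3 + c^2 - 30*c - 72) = c + 3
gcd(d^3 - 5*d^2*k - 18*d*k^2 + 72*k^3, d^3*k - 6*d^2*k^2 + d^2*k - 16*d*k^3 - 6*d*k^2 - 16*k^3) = 1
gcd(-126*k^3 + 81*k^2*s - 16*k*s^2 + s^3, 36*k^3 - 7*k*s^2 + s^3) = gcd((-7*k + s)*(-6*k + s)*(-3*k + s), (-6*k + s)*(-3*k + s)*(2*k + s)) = 18*k^2 - 9*k*s + s^2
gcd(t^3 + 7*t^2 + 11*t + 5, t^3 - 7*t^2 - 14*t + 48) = 1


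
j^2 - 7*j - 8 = (j - 8)*(j + 1)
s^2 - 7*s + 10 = (s - 5)*(s - 2)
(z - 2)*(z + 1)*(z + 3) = z^3 + 2*z^2 - 5*z - 6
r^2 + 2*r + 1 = (r + 1)^2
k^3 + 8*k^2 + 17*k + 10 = (k + 1)*(k + 2)*(k + 5)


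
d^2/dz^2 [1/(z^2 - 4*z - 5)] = 2*(z^2 - 4*z - 4*(z - 2)^2 - 5)/(-z^2 + 4*z + 5)^3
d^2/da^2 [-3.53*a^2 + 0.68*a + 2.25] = -7.06000000000000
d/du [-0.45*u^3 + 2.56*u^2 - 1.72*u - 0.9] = -1.35*u^2 + 5.12*u - 1.72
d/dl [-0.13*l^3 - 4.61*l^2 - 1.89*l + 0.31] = -0.39*l^2 - 9.22*l - 1.89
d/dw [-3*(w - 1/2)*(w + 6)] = -6*w - 33/2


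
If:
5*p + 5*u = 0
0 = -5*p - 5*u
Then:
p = -u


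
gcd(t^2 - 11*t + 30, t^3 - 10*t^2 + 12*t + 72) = t - 6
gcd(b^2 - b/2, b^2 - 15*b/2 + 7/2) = b - 1/2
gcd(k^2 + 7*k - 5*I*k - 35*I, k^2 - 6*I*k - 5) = k - 5*I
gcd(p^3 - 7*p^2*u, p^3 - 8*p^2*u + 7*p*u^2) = p^2 - 7*p*u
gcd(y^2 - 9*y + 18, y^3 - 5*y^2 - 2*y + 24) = y - 3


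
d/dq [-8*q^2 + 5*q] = 5 - 16*q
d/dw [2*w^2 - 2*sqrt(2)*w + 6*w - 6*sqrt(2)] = 4*w - 2*sqrt(2) + 6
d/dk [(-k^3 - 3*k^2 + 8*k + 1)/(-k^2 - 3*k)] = (k^4 + 6*k^3 + 17*k^2 + 2*k + 3)/(k^2*(k^2 + 6*k + 9))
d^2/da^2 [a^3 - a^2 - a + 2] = 6*a - 2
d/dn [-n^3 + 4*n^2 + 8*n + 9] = -3*n^2 + 8*n + 8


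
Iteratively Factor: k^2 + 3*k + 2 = (k + 2)*(k + 1)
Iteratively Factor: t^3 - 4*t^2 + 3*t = (t - 3)*(t^2 - t) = t*(t - 3)*(t - 1)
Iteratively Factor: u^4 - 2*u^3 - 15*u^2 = (u)*(u^3 - 2*u^2 - 15*u) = u*(u + 3)*(u^2 - 5*u) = u^2*(u + 3)*(u - 5)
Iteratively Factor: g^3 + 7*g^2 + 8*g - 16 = (g - 1)*(g^2 + 8*g + 16) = (g - 1)*(g + 4)*(g + 4)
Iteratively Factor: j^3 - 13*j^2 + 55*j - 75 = (j - 5)*(j^2 - 8*j + 15) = (j - 5)^2*(j - 3)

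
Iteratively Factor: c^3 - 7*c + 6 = (c - 1)*(c^2 + c - 6) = (c - 2)*(c - 1)*(c + 3)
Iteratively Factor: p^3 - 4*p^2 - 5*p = (p + 1)*(p^2 - 5*p) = (p - 5)*(p + 1)*(p)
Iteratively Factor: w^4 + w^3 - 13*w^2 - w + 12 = (w - 1)*(w^3 + 2*w^2 - 11*w - 12) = (w - 1)*(w + 1)*(w^2 + w - 12) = (w - 1)*(w + 1)*(w + 4)*(w - 3)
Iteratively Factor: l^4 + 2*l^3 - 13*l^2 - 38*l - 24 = (l + 2)*(l^3 - 13*l - 12) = (l + 1)*(l + 2)*(l^2 - l - 12) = (l - 4)*(l + 1)*(l + 2)*(l + 3)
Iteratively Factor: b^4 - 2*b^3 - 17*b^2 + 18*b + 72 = (b + 2)*(b^3 - 4*b^2 - 9*b + 36) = (b - 3)*(b + 2)*(b^2 - b - 12) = (b - 4)*(b - 3)*(b + 2)*(b + 3)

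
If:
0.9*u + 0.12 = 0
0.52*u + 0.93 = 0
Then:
No Solution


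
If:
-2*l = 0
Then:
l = 0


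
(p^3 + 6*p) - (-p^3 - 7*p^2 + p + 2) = 2*p^3 + 7*p^2 + 5*p - 2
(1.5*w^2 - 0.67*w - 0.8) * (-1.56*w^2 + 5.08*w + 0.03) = -2.34*w^4 + 8.6652*w^3 - 2.1106*w^2 - 4.0841*w - 0.024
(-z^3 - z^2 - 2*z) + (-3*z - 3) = -z^3 - z^2 - 5*z - 3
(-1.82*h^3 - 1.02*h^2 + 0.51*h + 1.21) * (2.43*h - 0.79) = -4.4226*h^4 - 1.0408*h^3 + 2.0451*h^2 + 2.5374*h - 0.9559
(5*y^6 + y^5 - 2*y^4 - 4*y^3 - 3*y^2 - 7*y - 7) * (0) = 0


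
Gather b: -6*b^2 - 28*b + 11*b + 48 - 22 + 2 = -6*b^2 - 17*b + 28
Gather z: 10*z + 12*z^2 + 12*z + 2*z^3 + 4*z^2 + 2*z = 2*z^3 + 16*z^2 + 24*z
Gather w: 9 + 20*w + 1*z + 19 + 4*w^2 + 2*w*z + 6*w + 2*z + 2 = 4*w^2 + w*(2*z + 26) + 3*z + 30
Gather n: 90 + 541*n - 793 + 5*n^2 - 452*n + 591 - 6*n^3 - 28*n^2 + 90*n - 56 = -6*n^3 - 23*n^2 + 179*n - 168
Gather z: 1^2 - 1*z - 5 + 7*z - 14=6*z - 18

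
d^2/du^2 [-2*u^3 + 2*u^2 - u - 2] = 4 - 12*u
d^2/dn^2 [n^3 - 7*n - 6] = 6*n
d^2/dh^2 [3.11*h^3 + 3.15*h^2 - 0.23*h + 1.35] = 18.66*h + 6.3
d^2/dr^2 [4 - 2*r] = 0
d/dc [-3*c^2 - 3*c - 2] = -6*c - 3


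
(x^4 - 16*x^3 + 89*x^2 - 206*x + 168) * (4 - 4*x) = -4*x^5 + 68*x^4 - 420*x^3 + 1180*x^2 - 1496*x + 672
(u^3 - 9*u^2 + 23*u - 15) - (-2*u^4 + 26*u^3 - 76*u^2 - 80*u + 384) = 2*u^4 - 25*u^3 + 67*u^2 + 103*u - 399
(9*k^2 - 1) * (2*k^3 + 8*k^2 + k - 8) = 18*k^5 + 72*k^4 + 7*k^3 - 80*k^2 - k + 8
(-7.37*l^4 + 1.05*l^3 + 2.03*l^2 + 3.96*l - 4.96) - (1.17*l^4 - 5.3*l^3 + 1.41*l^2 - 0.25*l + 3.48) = -8.54*l^4 + 6.35*l^3 + 0.62*l^2 + 4.21*l - 8.44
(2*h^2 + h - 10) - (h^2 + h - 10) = h^2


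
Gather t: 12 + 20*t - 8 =20*t + 4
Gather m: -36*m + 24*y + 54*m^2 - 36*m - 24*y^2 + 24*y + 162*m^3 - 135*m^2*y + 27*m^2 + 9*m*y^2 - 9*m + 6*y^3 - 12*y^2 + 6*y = 162*m^3 + m^2*(81 - 135*y) + m*(9*y^2 - 81) + 6*y^3 - 36*y^2 + 54*y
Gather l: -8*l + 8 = 8 - 8*l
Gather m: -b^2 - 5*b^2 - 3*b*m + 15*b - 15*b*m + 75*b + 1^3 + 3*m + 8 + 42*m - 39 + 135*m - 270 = -6*b^2 + 90*b + m*(180 - 18*b) - 300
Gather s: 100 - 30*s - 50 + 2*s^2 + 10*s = 2*s^2 - 20*s + 50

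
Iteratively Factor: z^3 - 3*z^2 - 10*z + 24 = (z - 4)*(z^2 + z - 6) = (z - 4)*(z - 2)*(z + 3)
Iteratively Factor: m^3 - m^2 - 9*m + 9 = (m - 3)*(m^2 + 2*m - 3) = (m - 3)*(m - 1)*(m + 3)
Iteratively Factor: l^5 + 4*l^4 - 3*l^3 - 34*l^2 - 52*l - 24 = (l + 1)*(l^4 + 3*l^3 - 6*l^2 - 28*l - 24) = (l + 1)*(l + 2)*(l^3 + l^2 - 8*l - 12) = (l - 3)*(l + 1)*(l + 2)*(l^2 + 4*l + 4) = (l - 3)*(l + 1)*(l + 2)^2*(l + 2)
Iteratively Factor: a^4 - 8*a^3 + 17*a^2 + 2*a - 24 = (a + 1)*(a^3 - 9*a^2 + 26*a - 24) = (a - 2)*(a + 1)*(a^2 - 7*a + 12) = (a - 4)*(a - 2)*(a + 1)*(a - 3)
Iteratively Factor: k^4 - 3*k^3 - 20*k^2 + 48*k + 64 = (k - 4)*(k^3 + k^2 - 16*k - 16) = (k - 4)*(k + 4)*(k^2 - 3*k - 4) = (k - 4)^2*(k + 4)*(k + 1)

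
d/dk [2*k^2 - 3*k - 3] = 4*k - 3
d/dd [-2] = 0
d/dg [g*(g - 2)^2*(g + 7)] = 4*g^3 + 9*g^2 - 48*g + 28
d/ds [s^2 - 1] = 2*s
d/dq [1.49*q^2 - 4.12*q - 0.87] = 2.98*q - 4.12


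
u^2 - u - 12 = (u - 4)*(u + 3)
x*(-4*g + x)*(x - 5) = -4*g*x^2 + 20*g*x + x^3 - 5*x^2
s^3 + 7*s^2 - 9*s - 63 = (s - 3)*(s + 3)*(s + 7)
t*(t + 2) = t^2 + 2*t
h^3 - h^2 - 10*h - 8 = (h - 4)*(h + 1)*(h + 2)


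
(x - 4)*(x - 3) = x^2 - 7*x + 12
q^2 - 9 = (q - 3)*(q + 3)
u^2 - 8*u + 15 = (u - 5)*(u - 3)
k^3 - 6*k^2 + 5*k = k*(k - 5)*(k - 1)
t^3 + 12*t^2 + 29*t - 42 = (t - 1)*(t + 6)*(t + 7)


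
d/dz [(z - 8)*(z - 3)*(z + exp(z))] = (z - 8)*(z - 3)*(exp(z) + 1) + (z - 8)*(z + exp(z)) + (z - 3)*(z + exp(z))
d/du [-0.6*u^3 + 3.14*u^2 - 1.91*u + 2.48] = -1.8*u^2 + 6.28*u - 1.91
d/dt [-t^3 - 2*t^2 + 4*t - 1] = -3*t^2 - 4*t + 4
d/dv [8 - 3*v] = -3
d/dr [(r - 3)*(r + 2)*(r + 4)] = 3*r^2 + 6*r - 10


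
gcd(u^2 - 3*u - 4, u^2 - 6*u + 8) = u - 4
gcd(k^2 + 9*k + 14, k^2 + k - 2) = k + 2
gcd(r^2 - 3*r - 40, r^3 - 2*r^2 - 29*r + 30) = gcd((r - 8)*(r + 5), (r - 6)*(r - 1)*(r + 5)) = r + 5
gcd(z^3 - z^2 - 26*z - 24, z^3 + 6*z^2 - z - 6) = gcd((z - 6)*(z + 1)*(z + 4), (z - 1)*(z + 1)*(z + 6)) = z + 1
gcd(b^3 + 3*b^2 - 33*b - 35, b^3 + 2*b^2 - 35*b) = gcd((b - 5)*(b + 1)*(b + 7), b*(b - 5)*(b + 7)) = b^2 + 2*b - 35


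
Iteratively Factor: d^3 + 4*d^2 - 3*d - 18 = (d - 2)*(d^2 + 6*d + 9) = (d - 2)*(d + 3)*(d + 3)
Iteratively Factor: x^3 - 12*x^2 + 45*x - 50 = (x - 5)*(x^2 - 7*x + 10) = (x - 5)^2*(x - 2)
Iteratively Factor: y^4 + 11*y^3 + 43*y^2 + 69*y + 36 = (y + 4)*(y^3 + 7*y^2 + 15*y + 9) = (y + 3)*(y + 4)*(y^2 + 4*y + 3) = (y + 1)*(y + 3)*(y + 4)*(y + 3)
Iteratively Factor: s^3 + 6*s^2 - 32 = (s - 2)*(s^2 + 8*s + 16) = (s - 2)*(s + 4)*(s + 4)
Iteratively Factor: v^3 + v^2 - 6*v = (v)*(v^2 + v - 6) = v*(v - 2)*(v + 3)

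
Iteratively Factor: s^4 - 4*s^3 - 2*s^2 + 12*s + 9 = (s - 3)*(s^3 - s^2 - 5*s - 3) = (s - 3)^2*(s^2 + 2*s + 1) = (s - 3)^2*(s + 1)*(s + 1)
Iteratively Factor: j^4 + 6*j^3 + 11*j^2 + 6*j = (j + 1)*(j^3 + 5*j^2 + 6*j) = (j + 1)*(j + 3)*(j^2 + 2*j) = j*(j + 1)*(j + 3)*(j + 2)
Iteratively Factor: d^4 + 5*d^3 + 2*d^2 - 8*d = (d)*(d^3 + 5*d^2 + 2*d - 8) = d*(d + 2)*(d^2 + 3*d - 4) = d*(d - 1)*(d + 2)*(d + 4)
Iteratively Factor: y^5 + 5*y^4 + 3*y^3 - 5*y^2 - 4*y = (y + 4)*(y^4 + y^3 - y^2 - y) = (y - 1)*(y + 4)*(y^3 + 2*y^2 + y) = (y - 1)*(y + 1)*(y + 4)*(y^2 + y) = (y - 1)*(y + 1)^2*(y + 4)*(y)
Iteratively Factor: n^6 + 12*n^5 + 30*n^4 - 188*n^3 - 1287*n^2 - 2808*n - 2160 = (n + 4)*(n^5 + 8*n^4 - 2*n^3 - 180*n^2 - 567*n - 540) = (n + 3)*(n + 4)*(n^4 + 5*n^3 - 17*n^2 - 129*n - 180) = (n - 5)*(n + 3)*(n + 4)*(n^3 + 10*n^2 + 33*n + 36) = (n - 5)*(n + 3)^2*(n + 4)*(n^2 + 7*n + 12) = (n - 5)*(n + 3)^3*(n + 4)*(n + 4)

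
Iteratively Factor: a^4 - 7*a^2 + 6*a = (a - 2)*(a^3 + 2*a^2 - 3*a) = a*(a - 2)*(a^2 + 2*a - 3) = a*(a - 2)*(a - 1)*(a + 3)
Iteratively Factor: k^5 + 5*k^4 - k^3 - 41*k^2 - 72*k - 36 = (k + 3)*(k^4 + 2*k^3 - 7*k^2 - 20*k - 12) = (k - 3)*(k + 3)*(k^3 + 5*k^2 + 8*k + 4) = (k - 3)*(k + 1)*(k + 3)*(k^2 + 4*k + 4) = (k - 3)*(k + 1)*(k + 2)*(k + 3)*(k + 2)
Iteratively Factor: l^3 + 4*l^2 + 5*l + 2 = (l + 1)*(l^2 + 3*l + 2) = (l + 1)^2*(l + 2)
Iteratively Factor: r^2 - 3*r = (r - 3)*(r)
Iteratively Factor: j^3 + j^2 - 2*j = (j - 1)*(j^2 + 2*j) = (j - 1)*(j + 2)*(j)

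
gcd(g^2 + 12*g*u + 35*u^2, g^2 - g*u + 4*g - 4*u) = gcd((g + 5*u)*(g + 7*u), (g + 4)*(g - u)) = 1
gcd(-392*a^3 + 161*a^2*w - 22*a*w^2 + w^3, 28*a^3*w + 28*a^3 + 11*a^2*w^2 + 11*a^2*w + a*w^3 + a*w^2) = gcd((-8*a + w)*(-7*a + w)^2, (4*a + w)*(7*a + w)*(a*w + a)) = 1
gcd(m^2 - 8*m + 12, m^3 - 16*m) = 1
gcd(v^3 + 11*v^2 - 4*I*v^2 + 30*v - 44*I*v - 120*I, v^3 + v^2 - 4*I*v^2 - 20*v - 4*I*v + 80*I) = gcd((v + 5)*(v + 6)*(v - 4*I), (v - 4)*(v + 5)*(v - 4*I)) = v^2 + v*(5 - 4*I) - 20*I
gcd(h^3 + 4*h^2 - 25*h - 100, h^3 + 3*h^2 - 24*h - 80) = h^2 - h - 20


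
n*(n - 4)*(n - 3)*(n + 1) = n^4 - 6*n^3 + 5*n^2 + 12*n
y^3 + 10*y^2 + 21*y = y*(y + 3)*(y + 7)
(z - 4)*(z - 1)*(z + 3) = z^3 - 2*z^2 - 11*z + 12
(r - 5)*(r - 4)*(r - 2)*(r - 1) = r^4 - 12*r^3 + 49*r^2 - 78*r + 40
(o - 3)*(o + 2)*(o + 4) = o^3 + 3*o^2 - 10*o - 24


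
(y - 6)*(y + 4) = y^2 - 2*y - 24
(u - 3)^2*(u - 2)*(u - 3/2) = u^4 - 19*u^3/2 + 33*u^2 - 99*u/2 + 27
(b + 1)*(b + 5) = b^2 + 6*b + 5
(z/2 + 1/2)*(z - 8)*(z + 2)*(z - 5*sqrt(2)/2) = z^4/2 - 5*z^3/2 - 5*sqrt(2)*z^3/4 - 11*z^2 + 25*sqrt(2)*z^2/4 - 8*z + 55*sqrt(2)*z/2 + 20*sqrt(2)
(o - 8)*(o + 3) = o^2 - 5*o - 24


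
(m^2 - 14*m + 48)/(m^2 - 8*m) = (m - 6)/m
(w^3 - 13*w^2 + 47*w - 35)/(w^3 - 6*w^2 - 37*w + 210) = (w - 1)/(w + 6)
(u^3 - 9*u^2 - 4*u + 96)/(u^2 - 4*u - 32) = (u^2 - u - 12)/(u + 4)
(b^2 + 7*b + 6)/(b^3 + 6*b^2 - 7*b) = (b^2 + 7*b + 6)/(b*(b^2 + 6*b - 7))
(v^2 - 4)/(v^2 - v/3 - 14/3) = 3*(v - 2)/(3*v - 7)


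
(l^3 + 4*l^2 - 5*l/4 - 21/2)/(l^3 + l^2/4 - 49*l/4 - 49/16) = 4*(2*l^2 + l - 6)/(8*l^2 - 26*l - 7)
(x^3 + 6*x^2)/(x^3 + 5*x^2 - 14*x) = x*(x + 6)/(x^2 + 5*x - 14)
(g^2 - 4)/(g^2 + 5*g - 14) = (g + 2)/(g + 7)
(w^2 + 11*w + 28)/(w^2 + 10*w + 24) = (w + 7)/(w + 6)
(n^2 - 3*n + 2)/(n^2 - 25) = (n^2 - 3*n + 2)/(n^2 - 25)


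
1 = 1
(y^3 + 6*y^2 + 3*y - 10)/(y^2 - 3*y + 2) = (y^2 + 7*y + 10)/(y - 2)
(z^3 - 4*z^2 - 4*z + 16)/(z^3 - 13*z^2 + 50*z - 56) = (z + 2)/(z - 7)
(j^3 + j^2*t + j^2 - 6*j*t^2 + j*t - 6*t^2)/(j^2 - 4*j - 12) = (-j^3 - j^2*t - j^2 + 6*j*t^2 - j*t + 6*t^2)/(-j^2 + 4*j + 12)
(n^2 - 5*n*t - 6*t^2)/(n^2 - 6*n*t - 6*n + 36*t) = (n + t)/(n - 6)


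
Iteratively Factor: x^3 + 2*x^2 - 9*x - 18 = (x + 2)*(x^2 - 9) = (x - 3)*(x + 2)*(x + 3)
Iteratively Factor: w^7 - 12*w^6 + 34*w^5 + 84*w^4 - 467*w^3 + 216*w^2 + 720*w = (w - 3)*(w^6 - 9*w^5 + 7*w^4 + 105*w^3 - 152*w^2 - 240*w) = (w - 4)*(w - 3)*(w^5 - 5*w^4 - 13*w^3 + 53*w^2 + 60*w) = w*(w - 4)*(w - 3)*(w^4 - 5*w^3 - 13*w^2 + 53*w + 60) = w*(w - 4)^2*(w - 3)*(w^3 - w^2 - 17*w - 15) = w*(w - 4)^2*(w - 3)*(w + 3)*(w^2 - 4*w - 5) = w*(w - 5)*(w - 4)^2*(w - 3)*(w + 3)*(w + 1)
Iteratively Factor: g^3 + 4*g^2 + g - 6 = (g + 2)*(g^2 + 2*g - 3) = (g - 1)*(g + 2)*(g + 3)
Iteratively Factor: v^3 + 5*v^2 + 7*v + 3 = (v + 3)*(v^2 + 2*v + 1) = (v + 1)*(v + 3)*(v + 1)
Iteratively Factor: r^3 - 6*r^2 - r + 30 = (r + 2)*(r^2 - 8*r + 15) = (r - 5)*(r + 2)*(r - 3)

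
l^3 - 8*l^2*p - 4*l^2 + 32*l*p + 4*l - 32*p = (l - 2)^2*(l - 8*p)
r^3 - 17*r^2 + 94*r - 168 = (r - 7)*(r - 6)*(r - 4)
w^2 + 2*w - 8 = (w - 2)*(w + 4)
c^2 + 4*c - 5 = (c - 1)*(c + 5)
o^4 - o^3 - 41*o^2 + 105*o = o*(o - 5)*(o - 3)*(o + 7)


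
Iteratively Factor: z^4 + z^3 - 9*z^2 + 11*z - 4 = (z - 1)*(z^3 + 2*z^2 - 7*z + 4) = (z - 1)*(z + 4)*(z^2 - 2*z + 1) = (z - 1)^2*(z + 4)*(z - 1)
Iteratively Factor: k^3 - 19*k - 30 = (k + 3)*(k^2 - 3*k - 10) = (k + 2)*(k + 3)*(k - 5)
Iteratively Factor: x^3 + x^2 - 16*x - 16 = (x + 1)*(x^2 - 16) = (x - 4)*(x + 1)*(x + 4)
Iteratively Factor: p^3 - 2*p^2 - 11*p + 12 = (p - 4)*(p^2 + 2*p - 3) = (p - 4)*(p + 3)*(p - 1)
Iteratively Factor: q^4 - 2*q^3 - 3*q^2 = (q - 3)*(q^3 + q^2) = q*(q - 3)*(q^2 + q) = q^2*(q - 3)*(q + 1)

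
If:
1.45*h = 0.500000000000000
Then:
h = 0.34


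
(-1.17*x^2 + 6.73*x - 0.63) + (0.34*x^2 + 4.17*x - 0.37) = -0.83*x^2 + 10.9*x - 1.0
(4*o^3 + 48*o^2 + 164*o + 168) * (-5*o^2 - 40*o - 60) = -20*o^5 - 400*o^4 - 2980*o^3 - 10280*o^2 - 16560*o - 10080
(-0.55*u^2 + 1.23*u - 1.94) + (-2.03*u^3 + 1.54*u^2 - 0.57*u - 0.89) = -2.03*u^3 + 0.99*u^2 + 0.66*u - 2.83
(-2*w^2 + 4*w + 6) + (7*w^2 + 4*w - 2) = 5*w^2 + 8*w + 4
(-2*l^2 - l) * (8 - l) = 2*l^3 - 15*l^2 - 8*l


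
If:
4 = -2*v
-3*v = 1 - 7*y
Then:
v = -2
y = -5/7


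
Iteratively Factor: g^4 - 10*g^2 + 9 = (g + 1)*(g^3 - g^2 - 9*g + 9) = (g - 3)*(g + 1)*(g^2 + 2*g - 3) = (g - 3)*(g + 1)*(g + 3)*(g - 1)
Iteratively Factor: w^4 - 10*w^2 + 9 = (w + 1)*(w^3 - w^2 - 9*w + 9) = (w - 1)*(w + 1)*(w^2 - 9) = (w - 3)*(w - 1)*(w + 1)*(w + 3)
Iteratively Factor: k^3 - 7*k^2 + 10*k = (k - 2)*(k^2 - 5*k) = k*(k - 2)*(k - 5)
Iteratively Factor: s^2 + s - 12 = (s - 3)*(s + 4)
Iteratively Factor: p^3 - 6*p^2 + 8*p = (p)*(p^2 - 6*p + 8) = p*(p - 4)*(p - 2)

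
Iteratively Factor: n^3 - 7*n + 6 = (n - 2)*(n^2 + 2*n - 3) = (n - 2)*(n - 1)*(n + 3)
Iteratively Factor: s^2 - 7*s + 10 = (s - 2)*(s - 5)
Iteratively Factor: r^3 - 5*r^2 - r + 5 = (r + 1)*(r^2 - 6*r + 5) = (r - 1)*(r + 1)*(r - 5)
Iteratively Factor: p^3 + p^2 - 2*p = (p)*(p^2 + p - 2) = p*(p - 1)*(p + 2)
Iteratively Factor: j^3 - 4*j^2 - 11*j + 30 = (j - 2)*(j^2 - 2*j - 15) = (j - 2)*(j + 3)*(j - 5)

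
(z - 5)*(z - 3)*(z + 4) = z^3 - 4*z^2 - 17*z + 60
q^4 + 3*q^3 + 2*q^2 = q^2*(q + 1)*(q + 2)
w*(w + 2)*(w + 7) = w^3 + 9*w^2 + 14*w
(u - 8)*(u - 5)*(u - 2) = u^3 - 15*u^2 + 66*u - 80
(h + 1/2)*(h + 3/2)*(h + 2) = h^3 + 4*h^2 + 19*h/4 + 3/2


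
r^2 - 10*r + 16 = (r - 8)*(r - 2)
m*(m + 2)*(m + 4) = m^3 + 6*m^2 + 8*m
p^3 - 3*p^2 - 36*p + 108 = (p - 6)*(p - 3)*(p + 6)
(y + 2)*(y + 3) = y^2 + 5*y + 6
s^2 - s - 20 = (s - 5)*(s + 4)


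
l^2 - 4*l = l*(l - 4)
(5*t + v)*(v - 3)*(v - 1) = 5*t*v^2 - 20*t*v + 15*t + v^3 - 4*v^2 + 3*v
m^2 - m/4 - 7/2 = (m - 2)*(m + 7/4)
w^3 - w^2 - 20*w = w*(w - 5)*(w + 4)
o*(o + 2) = o^2 + 2*o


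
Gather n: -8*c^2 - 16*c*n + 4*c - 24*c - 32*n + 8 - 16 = -8*c^2 - 20*c + n*(-16*c - 32) - 8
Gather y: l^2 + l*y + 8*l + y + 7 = l^2 + 8*l + y*(l + 1) + 7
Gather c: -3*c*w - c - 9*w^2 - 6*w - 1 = c*(-3*w - 1) - 9*w^2 - 6*w - 1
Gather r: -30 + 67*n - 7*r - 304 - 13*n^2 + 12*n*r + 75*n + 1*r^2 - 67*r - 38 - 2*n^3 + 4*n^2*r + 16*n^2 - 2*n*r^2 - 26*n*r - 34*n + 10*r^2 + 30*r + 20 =-2*n^3 + 3*n^2 + 108*n + r^2*(11 - 2*n) + r*(4*n^2 - 14*n - 44) - 352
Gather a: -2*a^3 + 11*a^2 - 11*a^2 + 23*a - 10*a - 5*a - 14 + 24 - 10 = -2*a^3 + 8*a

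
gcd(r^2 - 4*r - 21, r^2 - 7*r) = r - 7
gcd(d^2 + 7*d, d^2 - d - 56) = d + 7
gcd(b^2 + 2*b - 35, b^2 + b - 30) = b - 5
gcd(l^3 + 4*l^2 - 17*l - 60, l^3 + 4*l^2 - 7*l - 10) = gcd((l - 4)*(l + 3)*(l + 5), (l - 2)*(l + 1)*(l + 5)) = l + 5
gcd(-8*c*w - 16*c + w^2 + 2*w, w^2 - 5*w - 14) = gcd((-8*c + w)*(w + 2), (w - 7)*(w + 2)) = w + 2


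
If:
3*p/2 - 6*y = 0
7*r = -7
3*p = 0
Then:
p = 0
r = -1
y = 0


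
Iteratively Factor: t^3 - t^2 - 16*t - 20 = (t - 5)*(t^2 + 4*t + 4) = (t - 5)*(t + 2)*(t + 2)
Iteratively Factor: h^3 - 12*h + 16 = (h + 4)*(h^2 - 4*h + 4) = (h - 2)*(h + 4)*(h - 2)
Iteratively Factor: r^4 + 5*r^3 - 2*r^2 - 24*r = (r + 4)*(r^3 + r^2 - 6*r) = (r + 3)*(r + 4)*(r^2 - 2*r) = (r - 2)*(r + 3)*(r + 4)*(r)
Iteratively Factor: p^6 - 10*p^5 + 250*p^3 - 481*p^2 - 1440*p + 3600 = (p + 4)*(p^5 - 14*p^4 + 56*p^3 + 26*p^2 - 585*p + 900) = (p - 3)*(p + 4)*(p^4 - 11*p^3 + 23*p^2 + 95*p - 300) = (p - 4)*(p - 3)*(p + 4)*(p^3 - 7*p^2 - 5*p + 75) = (p - 4)*(p - 3)*(p + 3)*(p + 4)*(p^2 - 10*p + 25) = (p - 5)*(p - 4)*(p - 3)*(p + 3)*(p + 4)*(p - 5)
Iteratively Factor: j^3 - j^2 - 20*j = (j + 4)*(j^2 - 5*j) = j*(j + 4)*(j - 5)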